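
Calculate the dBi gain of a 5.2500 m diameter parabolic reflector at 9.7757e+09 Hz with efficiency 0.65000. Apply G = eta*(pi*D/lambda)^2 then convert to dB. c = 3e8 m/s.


lambda = c / f = 3.0000e+08 / 9.7757e+09 = 0.03068834 m
G_linear = 0.65000 * (pi * 5.2500 / 0.03068834)^2 = 187752.1
G_dBi = 10 * log10(187752.1) = 52.74 dBi

52.74 dBi


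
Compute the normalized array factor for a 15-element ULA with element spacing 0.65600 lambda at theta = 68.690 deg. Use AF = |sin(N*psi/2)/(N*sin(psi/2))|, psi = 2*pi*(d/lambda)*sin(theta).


psi = 2*pi*0.65600*sin(68.690 deg) = 3.839955 rad
AF = |sin(15*3.839955/2) / (15*sin(3.839955/2))| = 0.03558

0.03558


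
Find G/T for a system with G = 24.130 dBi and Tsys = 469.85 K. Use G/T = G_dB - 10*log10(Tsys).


G/T = 24.130 - 10*log10(469.85) = 24.130 - 26.71959 = -2.590 dB/K

-2.590 dB/K


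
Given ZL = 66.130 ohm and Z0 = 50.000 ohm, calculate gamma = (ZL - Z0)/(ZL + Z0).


gamma = (66.130 - 50.000) / (66.130 + 50.000) = 0.1389

0.1389


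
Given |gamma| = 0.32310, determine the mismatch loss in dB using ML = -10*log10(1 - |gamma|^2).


ML = -10 * log10(1 - 0.32310^2) = -10 * log10(0.89560639) = 0.4788 dB

0.4788 dB


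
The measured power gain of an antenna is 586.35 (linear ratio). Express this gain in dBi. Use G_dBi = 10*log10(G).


G_dBi = 10 * log10(586.35) = 27.68 dBi

27.68 dBi


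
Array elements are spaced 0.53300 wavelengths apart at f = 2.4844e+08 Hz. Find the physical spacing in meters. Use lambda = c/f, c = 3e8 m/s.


lambda = c / f = 3.0000e+08 / 2.4844e+08 = 1.207535 m
d = 0.53300 * 1.207535 = 0.6436 m

0.6436 m


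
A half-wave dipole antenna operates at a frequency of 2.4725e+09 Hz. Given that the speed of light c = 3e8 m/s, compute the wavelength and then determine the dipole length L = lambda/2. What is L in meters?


lambda = c / f = 3.0000e+08 / 2.4725e+09 = 0.1213347 m
L = lambda / 2 = 0.1213347 / 2 = 0.06067 m

0.06067 m


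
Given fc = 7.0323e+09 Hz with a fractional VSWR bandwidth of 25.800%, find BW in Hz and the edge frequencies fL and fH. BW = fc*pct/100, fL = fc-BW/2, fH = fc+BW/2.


BW = 7.0323e+09 * 25.800/100 = 1.814333e+09 Hz
fL = 7.0323e+09 - 1.814333e+09/2 = 6.125e+09 Hz
fH = 7.0323e+09 + 1.814333e+09/2 = 7.939e+09 Hz

BW=1.814e+09 Hz, fL=6.125e+09 Hz, fH=7.939e+09 Hz


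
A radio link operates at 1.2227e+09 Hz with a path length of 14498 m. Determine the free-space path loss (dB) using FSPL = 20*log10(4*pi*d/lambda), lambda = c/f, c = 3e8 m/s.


lambda = c / f = 3.0000e+08 / 1.2227e+09 = 0.2453586 m
FSPL = 20 * log10(4*pi*14498/0.2453586) = 117.4 dB

117.4 dB


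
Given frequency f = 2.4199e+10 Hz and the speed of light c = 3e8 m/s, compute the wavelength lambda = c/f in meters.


lambda = c / f = 3.0000e+08 / 2.4199e+10 = 0.01240 m

0.01240 m


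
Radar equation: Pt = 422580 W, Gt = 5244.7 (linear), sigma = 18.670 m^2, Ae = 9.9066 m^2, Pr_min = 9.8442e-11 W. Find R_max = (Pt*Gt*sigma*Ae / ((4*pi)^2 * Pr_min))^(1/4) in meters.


R^4 = 422580*5244.7*18.670*9.9066 / ((4*pi)^2 * 9.8442e-11) = 2.636929e+19
R_max = 2.636929e+19^0.25 = 71660 m

71660 m


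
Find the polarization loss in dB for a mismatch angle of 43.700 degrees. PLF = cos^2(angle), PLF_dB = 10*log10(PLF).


PLF_linear = cos^2(43.700 deg) = 0.5226815
PLF_dB = 10 * log10(0.5226815) = -2.818 dB

-2.818 dB


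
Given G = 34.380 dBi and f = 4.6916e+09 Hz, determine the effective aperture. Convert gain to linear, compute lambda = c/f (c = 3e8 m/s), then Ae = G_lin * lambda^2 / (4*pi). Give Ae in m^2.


lambda = c / f = 3.0000e+08 / 4.6916e+09 = 0.06394407 m
G_linear = 10^(34.380/10) = 2741.574
Ae = G_linear * lambda^2 / (4*pi) = 2741.574 * 0.06394407^2 / (4*pi) = 0.8921 m^2

0.8921 m^2


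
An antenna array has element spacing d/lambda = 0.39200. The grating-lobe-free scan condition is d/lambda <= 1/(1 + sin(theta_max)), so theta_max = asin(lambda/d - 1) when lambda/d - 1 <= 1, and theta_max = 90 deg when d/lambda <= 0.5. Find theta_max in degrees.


lambda/d - 1 = 1/0.39200 - 1 = 1.551020 >= 1
d/lambda <= 0.5, so the array can scan to endfire without grating lobes: theta_max = 90 deg

90 deg


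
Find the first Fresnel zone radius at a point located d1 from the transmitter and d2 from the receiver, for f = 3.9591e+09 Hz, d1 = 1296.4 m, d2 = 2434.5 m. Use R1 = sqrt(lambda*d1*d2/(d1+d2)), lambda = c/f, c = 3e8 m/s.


lambda = c / f = 3.0000e+08 / 3.9591e+09 = 0.07577480 m
R1 = sqrt(0.07577480 * 1296.4 * 2434.5 / (1296.4 + 2434.5)) = 8.006 m

8.006 m


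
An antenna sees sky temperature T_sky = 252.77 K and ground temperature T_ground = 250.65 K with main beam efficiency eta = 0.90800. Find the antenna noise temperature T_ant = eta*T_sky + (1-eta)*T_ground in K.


T_ant = 0.90800 * 252.77 + (1 - 0.90800) * 250.65 = 252.6 K

252.6 K


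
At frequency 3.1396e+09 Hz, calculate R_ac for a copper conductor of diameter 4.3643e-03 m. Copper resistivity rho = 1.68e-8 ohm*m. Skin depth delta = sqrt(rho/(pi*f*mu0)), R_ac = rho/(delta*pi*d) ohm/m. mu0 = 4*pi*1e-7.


delta = sqrt(1.68e-8 / (pi * 3.1396e+09 * 4*pi*1e-7)) = 1.164227e-06 m
R_ac = 1.68e-8 / (1.164227e-06 * pi * 4.3643e-03) = 1.052 ohm/m

1.052 ohm/m


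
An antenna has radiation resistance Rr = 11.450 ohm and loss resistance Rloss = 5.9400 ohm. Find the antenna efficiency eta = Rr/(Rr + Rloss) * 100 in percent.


eta = 11.450 / (11.450 + 5.9400) * 100 = 65.84%

65.84%


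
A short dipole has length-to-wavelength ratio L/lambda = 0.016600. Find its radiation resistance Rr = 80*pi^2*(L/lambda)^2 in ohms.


Rr = 80 * pi^2 * (0.016600)^2 = 80 * 9.869604 * 2.755600e-04 = 0.2176 ohm

0.2176 ohm


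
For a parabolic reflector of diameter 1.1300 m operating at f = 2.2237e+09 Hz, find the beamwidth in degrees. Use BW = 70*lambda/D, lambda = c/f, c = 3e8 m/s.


lambda = c / f = 3.0000e+08 / 2.2237e+09 = 0.1349103 m
BW = 70 * 0.1349103 / 1.1300 = 8.357 deg

8.357 deg


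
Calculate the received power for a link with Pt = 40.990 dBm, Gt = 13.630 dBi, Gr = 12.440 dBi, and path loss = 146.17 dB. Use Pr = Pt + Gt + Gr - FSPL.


Pr = 40.990 + 13.630 + 12.440 - 146.17 = -79.11 dBm

-79.11 dBm


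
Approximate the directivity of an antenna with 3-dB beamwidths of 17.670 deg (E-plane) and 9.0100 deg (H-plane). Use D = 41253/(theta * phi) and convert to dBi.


D_linear = 41253 / (17.670 * 9.0100) = 259.1160
D_dBi = 10 * log10(259.1160) = 24.13 dBi

24.13 dBi


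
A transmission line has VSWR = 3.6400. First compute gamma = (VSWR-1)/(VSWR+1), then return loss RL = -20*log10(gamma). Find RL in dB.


gamma = (3.6400 - 1) / (3.6400 + 1) = 0.5689655
RL = -20 * log10(0.5689655) = 4.898 dB

4.898 dB


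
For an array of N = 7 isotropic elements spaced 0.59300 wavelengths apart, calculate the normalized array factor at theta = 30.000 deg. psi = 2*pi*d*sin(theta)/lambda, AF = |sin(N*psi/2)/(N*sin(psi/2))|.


psi = 2*pi*0.59300*sin(30.000 deg) = 1.862964 rad
AF = |sin(7*1.862964/2) / (7*sin(1.862964/2))| = 0.04183

0.04183


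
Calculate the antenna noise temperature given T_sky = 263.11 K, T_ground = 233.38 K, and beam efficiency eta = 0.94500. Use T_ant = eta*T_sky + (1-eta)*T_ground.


T_ant = 0.94500 * 263.11 + (1 - 0.94500) * 233.38 = 261.5 K

261.5 K


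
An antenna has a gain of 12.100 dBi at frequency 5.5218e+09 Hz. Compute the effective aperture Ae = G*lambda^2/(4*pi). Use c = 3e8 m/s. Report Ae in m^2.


lambda = c / f = 3.0000e+08 / 5.5218e+09 = 0.05433011 m
G_linear = 10^(12.100/10) = 16.21810
Ae = G_linear * lambda^2 / (4*pi) = 16.21810 * 0.05433011^2 / (4*pi) = 3.810e-03 m^2

3.810e-03 m^2


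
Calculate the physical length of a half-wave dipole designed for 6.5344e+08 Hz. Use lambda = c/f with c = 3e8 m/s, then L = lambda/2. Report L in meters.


lambda = c / f = 3.0000e+08 / 6.5344e+08 = 0.4591087 m
L = lambda / 2 = 0.4591087 / 2 = 0.2296 m

0.2296 m


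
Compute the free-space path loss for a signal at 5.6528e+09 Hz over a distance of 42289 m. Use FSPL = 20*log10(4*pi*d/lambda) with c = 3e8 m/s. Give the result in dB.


lambda = c / f = 3.0000e+08 / 5.6528e+09 = 0.05307104 m
FSPL = 20 * log10(4*pi*42289/0.05307104) = 140.0 dB

140.0 dB


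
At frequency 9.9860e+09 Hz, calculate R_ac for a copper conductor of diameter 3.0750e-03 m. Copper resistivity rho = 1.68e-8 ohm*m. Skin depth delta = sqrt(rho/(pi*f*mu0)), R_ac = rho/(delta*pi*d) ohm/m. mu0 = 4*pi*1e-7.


delta = sqrt(1.68e-8 / (pi * 9.9860e+09 * 4*pi*1e-7)) = 6.527983e-07 m
R_ac = 1.68e-8 / (6.527983e-07 * pi * 3.0750e-03) = 2.664 ohm/m

2.664 ohm/m


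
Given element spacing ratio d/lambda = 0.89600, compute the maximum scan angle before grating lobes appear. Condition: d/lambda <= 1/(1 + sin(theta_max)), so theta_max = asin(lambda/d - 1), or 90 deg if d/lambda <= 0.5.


lambda/d - 1 = 1/0.89600 - 1 = 0.1160714
theta_max = asin(0.1160714) = 6.665 deg

6.665 deg


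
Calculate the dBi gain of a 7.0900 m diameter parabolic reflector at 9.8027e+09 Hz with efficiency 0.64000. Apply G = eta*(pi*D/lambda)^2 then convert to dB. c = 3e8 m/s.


lambda = c / f = 3.0000e+08 / 9.8027e+09 = 0.03060381 m
G_linear = 0.64000 * (pi * 7.0900 / 0.03060381)^2 = 339016.8
G_dBi = 10 * log10(339016.8) = 55.30 dBi

55.30 dBi


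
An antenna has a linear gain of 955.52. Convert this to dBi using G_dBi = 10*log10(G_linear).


G_dBi = 10 * log10(955.52) = 29.80 dBi

29.80 dBi


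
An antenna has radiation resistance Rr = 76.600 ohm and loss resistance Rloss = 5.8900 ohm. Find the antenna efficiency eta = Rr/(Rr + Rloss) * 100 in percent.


eta = 76.600 / (76.600 + 5.8900) * 100 = 92.86%

92.86%


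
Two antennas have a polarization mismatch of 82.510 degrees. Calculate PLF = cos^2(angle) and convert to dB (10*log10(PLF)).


PLF_linear = cos^2(82.510 deg) = 0.01699194
PLF_dB = 10 * log10(0.01699194) = -17.70 dB

-17.70 dB


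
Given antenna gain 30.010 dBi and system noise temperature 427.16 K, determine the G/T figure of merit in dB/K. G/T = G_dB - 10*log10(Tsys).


G/T = 30.010 - 10*log10(427.16) = 30.010 - 26.30591 = 3.704 dB/K

3.704 dB/K


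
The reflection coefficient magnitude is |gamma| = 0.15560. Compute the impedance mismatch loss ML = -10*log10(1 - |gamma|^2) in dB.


ML = -10 * log10(1 - 0.15560^2) = -10 * log10(0.97578864) = 0.1064 dB

0.1064 dB


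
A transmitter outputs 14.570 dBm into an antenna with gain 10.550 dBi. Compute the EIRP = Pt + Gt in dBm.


EIRP = Pt + Gt = 14.570 + 10.550 = 25.12 dBm

25.12 dBm


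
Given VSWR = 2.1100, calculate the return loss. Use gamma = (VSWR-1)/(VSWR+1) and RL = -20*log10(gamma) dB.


gamma = (2.1100 - 1) / (2.1100 + 1) = 0.3569132
RL = -20 * log10(0.3569132) = 8.949 dB

8.949 dB


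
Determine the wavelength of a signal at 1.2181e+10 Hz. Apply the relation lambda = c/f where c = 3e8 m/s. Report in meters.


lambda = c / f = 3.0000e+08 / 1.2181e+10 = 0.02463 m

0.02463 m


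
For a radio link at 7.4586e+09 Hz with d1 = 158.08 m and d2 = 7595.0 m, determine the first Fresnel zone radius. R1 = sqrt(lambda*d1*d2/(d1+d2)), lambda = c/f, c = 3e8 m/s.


lambda = c / f = 3.0000e+08 / 7.4586e+09 = 0.04022203 m
R1 = sqrt(0.04022203 * 158.08 * 7595.0 / (158.08 + 7595.0)) = 2.496 m

2.496 m


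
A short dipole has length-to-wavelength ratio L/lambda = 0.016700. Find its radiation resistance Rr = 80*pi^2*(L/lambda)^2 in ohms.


Rr = 80 * pi^2 * (0.016700)^2 = 80 * 9.869604 * 2.788900e-04 = 0.2202 ohm

0.2202 ohm


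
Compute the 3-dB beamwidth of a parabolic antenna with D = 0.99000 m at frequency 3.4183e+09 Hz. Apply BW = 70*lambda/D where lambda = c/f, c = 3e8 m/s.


lambda = c / f = 3.0000e+08 / 3.4183e+09 = 0.08776292 m
BW = 70 * 0.08776292 / 0.99000 = 6.205 deg

6.205 deg


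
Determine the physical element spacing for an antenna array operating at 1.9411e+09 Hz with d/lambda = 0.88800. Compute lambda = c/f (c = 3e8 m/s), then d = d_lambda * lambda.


lambda = c / f = 3.0000e+08 / 1.9411e+09 = 0.1545515 m
d = 0.88800 * 0.1545515 = 0.1372 m

0.1372 m


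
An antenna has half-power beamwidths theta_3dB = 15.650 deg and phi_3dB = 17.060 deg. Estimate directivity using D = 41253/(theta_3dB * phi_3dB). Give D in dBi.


D_linear = 41253 / (15.650 * 17.060) = 154.5120
D_dBi = 10 * log10(154.5120) = 21.89 dBi

21.89 dBi


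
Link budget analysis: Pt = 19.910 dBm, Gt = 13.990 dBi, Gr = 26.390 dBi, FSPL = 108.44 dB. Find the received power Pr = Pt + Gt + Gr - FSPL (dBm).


Pr = 19.910 + 13.990 + 26.390 - 108.44 = -48.15 dBm

-48.15 dBm


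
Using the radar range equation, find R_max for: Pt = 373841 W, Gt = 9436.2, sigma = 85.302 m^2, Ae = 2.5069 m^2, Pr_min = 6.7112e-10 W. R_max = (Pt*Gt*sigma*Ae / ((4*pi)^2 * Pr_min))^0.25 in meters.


R^4 = 373841*9436.2*85.302*2.5069 / ((4*pi)^2 * 6.7112e-10) = 7.118039e+18
R_max = 7.118039e+18^0.25 = 51652 m

51652 m


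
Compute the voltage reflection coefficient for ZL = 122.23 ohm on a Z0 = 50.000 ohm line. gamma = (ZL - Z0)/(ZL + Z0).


gamma = (122.23 - 50.000) / (122.23 + 50.000) = 0.4194

0.4194


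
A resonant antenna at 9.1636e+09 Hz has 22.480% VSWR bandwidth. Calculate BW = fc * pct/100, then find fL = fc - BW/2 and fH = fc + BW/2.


BW = 9.1636e+09 * 22.480/100 = 2.059977e+09 Hz
fL = 9.1636e+09 - 2.059977e+09/2 = 8.134e+09 Hz
fH = 9.1636e+09 + 2.059977e+09/2 = 1.019e+10 Hz

BW=2.060e+09 Hz, fL=8.134e+09 Hz, fH=1.019e+10 Hz


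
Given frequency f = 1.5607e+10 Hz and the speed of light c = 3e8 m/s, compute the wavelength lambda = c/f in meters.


lambda = c / f = 3.0000e+08 / 1.5607e+10 = 0.01922 m

0.01922 m


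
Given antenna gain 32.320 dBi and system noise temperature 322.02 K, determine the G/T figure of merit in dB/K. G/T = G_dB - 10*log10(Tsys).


G/T = 32.320 - 10*log10(322.02) = 32.320 - 25.07883 = 7.241 dB/K

7.241 dB/K


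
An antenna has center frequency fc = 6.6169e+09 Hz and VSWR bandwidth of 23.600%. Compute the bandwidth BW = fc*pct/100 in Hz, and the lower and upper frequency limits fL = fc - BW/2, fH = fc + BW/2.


BW = 6.6169e+09 * 23.600/100 = 1.561588e+09 Hz
fL = 6.6169e+09 - 1.561588e+09/2 = 5.836e+09 Hz
fH = 6.6169e+09 + 1.561588e+09/2 = 7.398e+09 Hz

BW=1.562e+09 Hz, fL=5.836e+09 Hz, fH=7.398e+09 Hz


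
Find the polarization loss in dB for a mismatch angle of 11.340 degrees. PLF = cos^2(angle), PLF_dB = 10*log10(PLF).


PLF_linear = cos^2(11.340 deg) = 0.9613364
PLF_dB = 10 * log10(0.9613364) = -0.1712 dB

-0.1712 dB


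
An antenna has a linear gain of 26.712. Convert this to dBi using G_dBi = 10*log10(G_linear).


G_dBi = 10 * log10(26.712) = 14.27 dBi

14.27 dBi


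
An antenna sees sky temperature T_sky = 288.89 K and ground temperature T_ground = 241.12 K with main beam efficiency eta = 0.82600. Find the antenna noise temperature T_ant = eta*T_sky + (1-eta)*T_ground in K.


T_ant = 0.82600 * 288.89 + (1 - 0.82600) * 241.12 = 280.6 K

280.6 K


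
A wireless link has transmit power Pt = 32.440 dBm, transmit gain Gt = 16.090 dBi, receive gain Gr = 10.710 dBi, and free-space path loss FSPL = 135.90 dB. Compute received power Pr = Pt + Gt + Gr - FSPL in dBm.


Pr = 32.440 + 16.090 + 10.710 - 135.90 = -76.66 dBm

-76.66 dBm


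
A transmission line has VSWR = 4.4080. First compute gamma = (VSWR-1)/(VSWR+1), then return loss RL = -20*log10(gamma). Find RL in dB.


gamma = (4.4080 - 1) / (4.4080 + 1) = 0.6301775
RL = -20 * log10(0.6301775) = 4.011 dB

4.011 dB


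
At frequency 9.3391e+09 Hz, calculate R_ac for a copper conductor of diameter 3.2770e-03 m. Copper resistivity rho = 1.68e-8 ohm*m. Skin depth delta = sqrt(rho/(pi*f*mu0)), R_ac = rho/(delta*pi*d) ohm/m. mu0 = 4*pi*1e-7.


delta = sqrt(1.68e-8 / (pi * 9.3391e+09 * 4*pi*1e-7)) = 6.750287e-07 m
R_ac = 1.68e-8 / (6.750287e-07 * pi * 3.2770e-03) = 2.417 ohm/m

2.417 ohm/m


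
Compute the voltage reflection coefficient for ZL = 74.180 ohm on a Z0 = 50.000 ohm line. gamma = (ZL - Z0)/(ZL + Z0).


gamma = (74.180 - 50.000) / (74.180 + 50.000) = 0.1947

0.1947


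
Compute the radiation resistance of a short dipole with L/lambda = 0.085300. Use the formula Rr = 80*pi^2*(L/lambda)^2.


Rr = 80 * pi^2 * (0.085300)^2 = 80 * 9.869604 * 7.276090e-03 = 5.745 ohm

5.745 ohm


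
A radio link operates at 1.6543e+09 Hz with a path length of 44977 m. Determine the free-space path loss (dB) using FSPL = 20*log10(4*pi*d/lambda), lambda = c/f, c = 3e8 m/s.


lambda = c / f = 3.0000e+08 / 1.6543e+09 = 0.1813456 m
FSPL = 20 * log10(4*pi*44977/0.1813456) = 129.9 dB

129.9 dB


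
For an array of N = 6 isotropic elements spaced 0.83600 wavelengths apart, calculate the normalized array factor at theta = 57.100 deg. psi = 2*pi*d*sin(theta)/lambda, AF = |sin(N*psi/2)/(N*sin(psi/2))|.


psi = 2*pi*0.83600*sin(57.100 deg) = 4.410307 rad
AF = |sin(6*4.410307/2) / (6*sin(4.410307/2))| = 0.1276

0.1276


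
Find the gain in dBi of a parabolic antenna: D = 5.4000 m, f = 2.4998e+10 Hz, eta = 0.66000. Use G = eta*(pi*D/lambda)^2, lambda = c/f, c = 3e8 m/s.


lambda = c / f = 3.0000e+08 / 2.4998e+10 = 0.01200096 m
G_linear = 0.66000 * (pi * 5.4000 / 0.01200096)^2 = 1.318862e+06
G_dBi = 10 * log10(1.318862e+06) = 61.20 dBi

61.20 dBi


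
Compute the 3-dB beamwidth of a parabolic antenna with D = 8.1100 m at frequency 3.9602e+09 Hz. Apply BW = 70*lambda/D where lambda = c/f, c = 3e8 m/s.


lambda = c / f = 3.0000e+08 / 3.9602e+09 = 0.07575375 m
BW = 70 * 0.07575375 / 8.1100 = 0.6539 deg

0.6539 deg


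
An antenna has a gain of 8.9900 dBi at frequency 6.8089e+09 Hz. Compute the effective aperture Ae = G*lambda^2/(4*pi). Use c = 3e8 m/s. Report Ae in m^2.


lambda = c / f = 3.0000e+08 / 6.8089e+09 = 0.04405998 m
G_linear = 10^(8.9900/10) = 7.925013
Ae = G_linear * lambda^2 / (4*pi) = 7.925013 * 0.04405998^2 / (4*pi) = 1.224e-03 m^2

1.224e-03 m^2


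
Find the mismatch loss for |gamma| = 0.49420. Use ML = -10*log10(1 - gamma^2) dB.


ML = -10 * log10(1 - 0.49420^2) = -10 * log10(0.75576636) = 1.216 dB

1.216 dB


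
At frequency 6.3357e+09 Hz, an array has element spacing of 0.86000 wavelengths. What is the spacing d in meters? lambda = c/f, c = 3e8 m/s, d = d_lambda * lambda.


lambda = c / f = 3.0000e+08 / 6.3357e+09 = 0.04735073 m
d = 0.86000 * 0.04735073 = 0.04072 m

0.04072 m


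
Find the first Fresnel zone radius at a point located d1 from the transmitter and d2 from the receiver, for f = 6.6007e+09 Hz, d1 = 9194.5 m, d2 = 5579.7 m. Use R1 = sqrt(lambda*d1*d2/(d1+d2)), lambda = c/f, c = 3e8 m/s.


lambda = c / f = 3.0000e+08 / 6.6007e+09 = 0.04544973 m
R1 = sqrt(0.04544973 * 9194.5 * 5579.7 / (9194.5 + 5579.7)) = 12.56 m

12.56 m


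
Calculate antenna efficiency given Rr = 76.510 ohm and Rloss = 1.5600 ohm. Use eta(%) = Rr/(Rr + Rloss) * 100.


eta = 76.510 / (76.510 + 1.5600) * 100 = 98.00%

98.00%


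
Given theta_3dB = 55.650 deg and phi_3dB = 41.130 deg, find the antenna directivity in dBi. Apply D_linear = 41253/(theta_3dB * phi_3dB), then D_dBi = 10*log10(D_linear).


D_linear = 41253 / (55.650 * 41.130) = 18.02319
D_dBi = 10 * log10(18.02319) = 12.56 dBi

12.56 dBi


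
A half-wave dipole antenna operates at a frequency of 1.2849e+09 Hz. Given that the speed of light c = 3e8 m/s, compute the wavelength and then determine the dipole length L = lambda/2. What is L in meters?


lambda = c / f = 3.0000e+08 / 1.2849e+09 = 0.2334812 m
L = lambda / 2 = 0.2334812 / 2 = 0.1167 m

0.1167 m


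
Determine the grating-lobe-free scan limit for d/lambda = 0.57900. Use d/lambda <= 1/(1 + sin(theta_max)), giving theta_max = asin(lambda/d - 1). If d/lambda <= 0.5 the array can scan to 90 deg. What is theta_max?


lambda/d - 1 = 1/0.57900 - 1 = 0.7271157
theta_max = asin(0.7271157) = 46.65 deg

46.65 deg


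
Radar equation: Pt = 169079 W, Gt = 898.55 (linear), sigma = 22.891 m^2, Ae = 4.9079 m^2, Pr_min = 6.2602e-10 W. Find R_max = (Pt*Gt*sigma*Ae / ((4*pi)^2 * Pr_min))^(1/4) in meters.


R^4 = 169079*898.55*22.891*4.9079 / ((4*pi)^2 * 6.2602e-10) = 1.726571e+17
R_max = 1.726571e+17^0.25 = 20384 m

20384 m


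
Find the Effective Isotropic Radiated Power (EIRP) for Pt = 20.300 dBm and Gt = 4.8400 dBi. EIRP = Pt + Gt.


EIRP = Pt + Gt = 20.300 + 4.8400 = 25.14 dBm

25.14 dBm


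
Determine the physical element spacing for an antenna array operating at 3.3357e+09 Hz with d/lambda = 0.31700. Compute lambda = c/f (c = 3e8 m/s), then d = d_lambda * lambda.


lambda = c / f = 3.0000e+08 / 3.3357e+09 = 0.08993615 m
d = 0.31700 * 0.08993615 = 0.02851 m

0.02851 m


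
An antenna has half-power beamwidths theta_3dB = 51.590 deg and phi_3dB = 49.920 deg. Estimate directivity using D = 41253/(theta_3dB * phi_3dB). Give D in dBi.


D_linear = 41253 / (51.590 * 49.920) = 16.01826
D_dBi = 10 * log10(16.01826) = 12.05 dBi

12.05 dBi


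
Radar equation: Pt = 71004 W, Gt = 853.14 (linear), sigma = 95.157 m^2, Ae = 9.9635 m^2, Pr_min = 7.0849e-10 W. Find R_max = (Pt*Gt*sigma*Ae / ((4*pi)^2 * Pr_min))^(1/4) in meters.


R^4 = 71004*853.14*95.157*9.9635 / ((4*pi)^2 * 7.0849e-10) = 5.133367e+17
R_max = 5.133367e+17^0.25 = 26767 m

26767 m


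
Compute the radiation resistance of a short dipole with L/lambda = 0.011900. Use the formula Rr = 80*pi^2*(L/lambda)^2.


Rr = 80 * pi^2 * (0.011900)^2 = 80 * 9.869604 * 1.416100e-04 = 0.1118 ohm

0.1118 ohm


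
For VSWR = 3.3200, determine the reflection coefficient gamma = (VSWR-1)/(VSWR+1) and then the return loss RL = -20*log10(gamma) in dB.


gamma = (3.3200 - 1) / (3.3200 + 1) = 0.5370370
RL = -20 * log10(0.5370370) = 5.400 dB

5.400 dB


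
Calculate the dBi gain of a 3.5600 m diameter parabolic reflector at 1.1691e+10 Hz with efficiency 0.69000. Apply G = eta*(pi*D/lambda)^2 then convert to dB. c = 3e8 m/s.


lambda = c / f = 3.0000e+08 / 1.1691e+10 = 0.02566076 m
G_linear = 0.69000 * (pi * 3.5600 / 0.02566076)^2 = 131072.0
G_dBi = 10 * log10(131072.0) = 51.18 dBi

51.18 dBi


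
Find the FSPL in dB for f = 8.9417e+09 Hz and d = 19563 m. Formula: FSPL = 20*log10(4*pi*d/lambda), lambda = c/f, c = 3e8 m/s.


lambda = c / f = 3.0000e+08 / 8.9417e+09 = 0.03355067 m
FSPL = 20 * log10(4*pi*19563/0.03355067) = 137.3 dB

137.3 dB


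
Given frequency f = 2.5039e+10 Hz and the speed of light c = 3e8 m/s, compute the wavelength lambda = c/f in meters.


lambda = c / f = 3.0000e+08 / 2.5039e+10 = 0.01198 m

0.01198 m


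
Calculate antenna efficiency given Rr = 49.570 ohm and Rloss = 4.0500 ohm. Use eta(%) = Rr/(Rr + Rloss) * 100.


eta = 49.570 / (49.570 + 4.0500) * 100 = 92.45%

92.45%


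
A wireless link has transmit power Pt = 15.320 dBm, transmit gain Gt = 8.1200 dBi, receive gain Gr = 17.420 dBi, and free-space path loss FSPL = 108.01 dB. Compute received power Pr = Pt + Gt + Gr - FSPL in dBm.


Pr = 15.320 + 8.1200 + 17.420 - 108.01 = -67.15 dBm

-67.15 dBm


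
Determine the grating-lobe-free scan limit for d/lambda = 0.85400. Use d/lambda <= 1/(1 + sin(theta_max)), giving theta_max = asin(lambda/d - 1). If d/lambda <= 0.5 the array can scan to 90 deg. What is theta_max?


lambda/d - 1 = 1/0.85400 - 1 = 0.1709602
theta_max = asin(0.1709602) = 9.844 deg

9.844 deg


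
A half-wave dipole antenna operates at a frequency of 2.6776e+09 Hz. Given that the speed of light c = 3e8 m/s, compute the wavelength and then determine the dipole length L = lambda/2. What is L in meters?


lambda = c / f = 3.0000e+08 / 2.6776e+09 = 0.1120406 m
L = lambda / 2 = 0.1120406 / 2 = 0.05602 m

0.05602 m


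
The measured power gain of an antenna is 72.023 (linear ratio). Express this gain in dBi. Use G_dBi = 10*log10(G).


G_dBi = 10 * log10(72.023) = 18.57 dBi

18.57 dBi


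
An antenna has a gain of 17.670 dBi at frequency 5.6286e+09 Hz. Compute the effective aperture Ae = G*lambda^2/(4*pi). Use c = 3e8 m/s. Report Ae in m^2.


lambda = c / f = 3.0000e+08 / 5.6286e+09 = 0.05329922 m
G_linear = 10^(17.670/10) = 58.47901
Ae = G_linear * lambda^2 / (4*pi) = 58.47901 * 0.05329922^2 / (4*pi) = 0.01322 m^2

0.01322 m^2


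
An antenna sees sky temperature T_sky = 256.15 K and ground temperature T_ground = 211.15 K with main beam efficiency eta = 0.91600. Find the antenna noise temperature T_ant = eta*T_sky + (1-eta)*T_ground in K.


T_ant = 0.91600 * 256.15 + (1 - 0.91600) * 211.15 = 252.4 K

252.4 K


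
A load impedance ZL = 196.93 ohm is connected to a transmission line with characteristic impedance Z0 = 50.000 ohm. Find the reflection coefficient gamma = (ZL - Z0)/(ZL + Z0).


gamma = (196.93 - 50.000) / (196.93 + 50.000) = 0.5950

0.5950


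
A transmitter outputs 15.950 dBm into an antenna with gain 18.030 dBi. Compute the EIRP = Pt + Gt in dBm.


EIRP = Pt + Gt = 15.950 + 18.030 = 33.98 dBm

33.98 dBm


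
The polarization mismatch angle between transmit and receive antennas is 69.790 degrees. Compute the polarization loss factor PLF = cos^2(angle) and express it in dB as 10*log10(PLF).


PLF_linear = cos^2(69.790 deg) = 0.1193440
PLF_dB = 10 * log10(0.1193440) = -9.232 dB

-9.232 dB


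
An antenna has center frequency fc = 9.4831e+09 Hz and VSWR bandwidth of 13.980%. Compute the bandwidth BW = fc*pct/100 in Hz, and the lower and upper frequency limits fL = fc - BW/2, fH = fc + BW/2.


BW = 9.4831e+09 * 13.980/100 = 1.325737e+09 Hz
fL = 9.4831e+09 - 1.325737e+09/2 = 8.820e+09 Hz
fH = 9.4831e+09 + 1.325737e+09/2 = 1.015e+10 Hz

BW=1.326e+09 Hz, fL=8.820e+09 Hz, fH=1.015e+10 Hz


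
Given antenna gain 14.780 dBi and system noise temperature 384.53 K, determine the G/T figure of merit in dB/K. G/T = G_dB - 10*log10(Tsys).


G/T = 14.780 - 10*log10(384.53) = 14.780 - 25.84930 = -11.07 dB/K

-11.07 dB/K


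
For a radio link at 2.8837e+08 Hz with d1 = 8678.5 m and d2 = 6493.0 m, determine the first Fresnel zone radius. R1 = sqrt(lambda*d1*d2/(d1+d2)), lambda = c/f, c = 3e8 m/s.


lambda = c / f = 3.0000e+08 / 2.8837e+08 = 1.040330 m
R1 = sqrt(1.040330 * 8678.5 * 6493.0 / (8678.5 + 6493.0)) = 62.16 m

62.16 m


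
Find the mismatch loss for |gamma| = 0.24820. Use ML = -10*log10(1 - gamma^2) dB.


ML = -10 * log10(1 - 0.24820^2) = -10 * log10(0.93839676) = 0.2761 dB

0.2761 dB


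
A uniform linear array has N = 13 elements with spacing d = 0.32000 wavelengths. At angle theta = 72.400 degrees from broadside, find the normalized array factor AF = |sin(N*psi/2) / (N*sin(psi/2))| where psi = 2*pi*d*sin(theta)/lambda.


psi = 2*pi*0.32000*sin(72.400 deg) = 1.916504 rad
AF = |sin(13*1.916504/2) / (13*sin(1.916504/2))| = 0.01024

0.01024


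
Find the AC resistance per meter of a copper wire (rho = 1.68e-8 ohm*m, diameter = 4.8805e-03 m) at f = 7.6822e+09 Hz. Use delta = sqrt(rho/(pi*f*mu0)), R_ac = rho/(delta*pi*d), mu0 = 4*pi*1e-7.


delta = sqrt(1.68e-8 / (pi * 7.6822e+09 * 4*pi*1e-7)) = 7.442725e-07 m
R_ac = 1.68e-8 / (7.442725e-07 * pi * 4.8805e-03) = 1.472 ohm/m

1.472 ohm/m


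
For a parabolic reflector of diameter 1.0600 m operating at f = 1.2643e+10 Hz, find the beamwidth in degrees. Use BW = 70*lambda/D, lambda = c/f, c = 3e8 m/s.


lambda = c / f = 3.0000e+08 / 1.2643e+10 = 0.02372855 m
BW = 70 * 0.02372855 / 1.0600 = 1.567 deg

1.567 deg


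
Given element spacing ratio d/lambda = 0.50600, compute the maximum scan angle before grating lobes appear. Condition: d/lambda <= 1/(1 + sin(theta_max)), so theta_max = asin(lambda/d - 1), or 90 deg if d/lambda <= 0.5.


lambda/d - 1 = 1/0.50600 - 1 = 0.9762846
theta_max = asin(0.9762846) = 77.50 deg

77.50 deg


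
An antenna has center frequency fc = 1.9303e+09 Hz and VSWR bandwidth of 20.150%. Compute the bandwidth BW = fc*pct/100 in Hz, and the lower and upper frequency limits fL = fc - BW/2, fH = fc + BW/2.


BW = 1.9303e+09 * 20.150/100 = 3.889554e+08 Hz
fL = 1.9303e+09 - 3.889554e+08/2 = 1.736e+09 Hz
fH = 1.9303e+09 + 3.889554e+08/2 = 2.125e+09 Hz

BW=3.890e+08 Hz, fL=1.736e+09 Hz, fH=2.125e+09 Hz


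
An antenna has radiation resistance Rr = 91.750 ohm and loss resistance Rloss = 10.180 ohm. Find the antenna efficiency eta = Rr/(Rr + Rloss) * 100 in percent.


eta = 91.750 / (91.750 + 10.180) * 100 = 90.01%

90.01%


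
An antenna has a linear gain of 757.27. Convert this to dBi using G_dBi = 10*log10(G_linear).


G_dBi = 10 * log10(757.27) = 28.79 dBi

28.79 dBi


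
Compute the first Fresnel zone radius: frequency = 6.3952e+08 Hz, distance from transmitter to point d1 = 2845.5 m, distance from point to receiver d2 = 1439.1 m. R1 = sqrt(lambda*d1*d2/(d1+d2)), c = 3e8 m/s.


lambda = c / f = 3.0000e+08 / 6.3952e+08 = 0.4691018 m
R1 = sqrt(0.4691018 * 2845.5 * 1439.1 / (2845.5 + 1439.1)) = 21.17 m

21.17 m


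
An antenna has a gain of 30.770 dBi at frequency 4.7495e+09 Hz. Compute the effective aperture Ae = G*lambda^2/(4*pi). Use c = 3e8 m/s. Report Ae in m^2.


lambda = c / f = 3.0000e+08 / 4.7495e+09 = 0.06316454 m
G_linear = 10^(30.770/10) = 1193.988
Ae = G_linear * lambda^2 / (4*pi) = 1193.988 * 0.06316454^2 / (4*pi) = 0.3791 m^2

0.3791 m^2


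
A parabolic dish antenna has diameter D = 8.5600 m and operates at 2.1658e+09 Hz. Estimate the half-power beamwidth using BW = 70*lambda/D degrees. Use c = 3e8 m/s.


lambda = c / f = 3.0000e+08 / 2.1658e+09 = 0.1385169 m
BW = 70 * 0.1385169 / 8.5600 = 1.133 deg

1.133 deg


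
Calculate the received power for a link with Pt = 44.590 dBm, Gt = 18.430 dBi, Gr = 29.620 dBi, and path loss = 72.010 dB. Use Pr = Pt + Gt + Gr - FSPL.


Pr = 44.590 + 18.430 + 29.620 - 72.010 = 20.63 dBm

20.63 dBm


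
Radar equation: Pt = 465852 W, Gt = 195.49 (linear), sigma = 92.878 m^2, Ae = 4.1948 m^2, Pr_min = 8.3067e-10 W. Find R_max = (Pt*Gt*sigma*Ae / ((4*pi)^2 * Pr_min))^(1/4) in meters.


R^4 = 465852*195.49*92.878*4.1948 / ((4*pi)^2 * 8.3067e-10) = 2.704882e+17
R_max = 2.704882e+17^0.25 = 22805 m

22805 m


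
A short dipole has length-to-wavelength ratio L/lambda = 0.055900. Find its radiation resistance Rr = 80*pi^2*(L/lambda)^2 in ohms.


Rr = 80 * pi^2 * (0.055900)^2 = 80 * 9.869604 * 3.124810e-03 = 2.467 ohm

2.467 ohm


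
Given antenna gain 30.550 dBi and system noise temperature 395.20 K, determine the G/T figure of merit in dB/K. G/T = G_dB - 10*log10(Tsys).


G/T = 30.550 - 10*log10(395.20) = 30.550 - 25.96817 = 4.582 dB/K

4.582 dB/K


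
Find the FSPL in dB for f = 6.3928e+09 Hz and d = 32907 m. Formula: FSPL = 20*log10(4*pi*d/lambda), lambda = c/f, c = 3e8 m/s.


lambda = c / f = 3.0000e+08 / 6.3928e+09 = 0.04692779 m
FSPL = 20 * log10(4*pi*32907/0.04692779) = 138.9 dB

138.9 dB


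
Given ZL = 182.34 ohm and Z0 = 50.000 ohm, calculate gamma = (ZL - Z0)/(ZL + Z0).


gamma = (182.34 - 50.000) / (182.34 + 50.000) = 0.5696

0.5696


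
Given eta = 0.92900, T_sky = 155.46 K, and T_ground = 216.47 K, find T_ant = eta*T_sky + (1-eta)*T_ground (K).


T_ant = 0.92900 * 155.46 + (1 - 0.92900) * 216.47 = 159.8 K

159.8 K


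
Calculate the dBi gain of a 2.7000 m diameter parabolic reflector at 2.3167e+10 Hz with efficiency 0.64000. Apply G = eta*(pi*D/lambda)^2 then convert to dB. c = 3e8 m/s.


lambda = c / f = 3.0000e+08 / 2.3167e+10 = 0.01294945 m
G_linear = 0.64000 * (pi * 2.7000 / 0.01294945)^2 = 274602.6
G_dBi = 10 * log10(274602.6) = 54.39 dBi

54.39 dBi


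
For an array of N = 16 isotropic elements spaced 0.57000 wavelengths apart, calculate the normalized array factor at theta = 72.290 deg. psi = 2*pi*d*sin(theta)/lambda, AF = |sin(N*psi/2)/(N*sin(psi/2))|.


psi = 2*pi*0.57000*sin(72.290 deg) = 3.411687 rad
AF = |sin(16*3.411687/2) / (16*sin(3.411687/2))| = 0.05241

0.05241


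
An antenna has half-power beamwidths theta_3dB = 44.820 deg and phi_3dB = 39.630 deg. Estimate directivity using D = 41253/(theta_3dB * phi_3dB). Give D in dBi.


D_linear = 41253 / (44.820 * 39.630) = 23.22521
D_dBi = 10 * log10(23.22521) = 13.66 dBi

13.66 dBi


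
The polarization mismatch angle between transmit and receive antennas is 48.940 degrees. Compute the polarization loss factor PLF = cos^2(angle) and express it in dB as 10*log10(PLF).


PLF_linear = cos^2(48.940 deg) = 0.4314506
PLF_dB = 10 * log10(0.4314506) = -3.651 dB

-3.651 dB


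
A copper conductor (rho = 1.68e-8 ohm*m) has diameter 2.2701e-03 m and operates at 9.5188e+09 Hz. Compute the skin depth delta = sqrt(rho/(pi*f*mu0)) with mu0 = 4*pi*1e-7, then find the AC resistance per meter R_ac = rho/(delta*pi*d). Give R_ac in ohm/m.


delta = sqrt(1.68e-8 / (pi * 9.5188e+09 * 4*pi*1e-7)) = 6.686266e-07 m
R_ac = 1.68e-8 / (6.686266e-07 * pi * 2.2701e-03) = 3.523 ohm/m

3.523 ohm/m


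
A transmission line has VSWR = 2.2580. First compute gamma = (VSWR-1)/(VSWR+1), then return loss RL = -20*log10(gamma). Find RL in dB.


gamma = (2.2580 - 1) / (2.2580 + 1) = 0.3861265
RL = -20 * log10(0.3861265) = 8.265 dB

8.265 dB


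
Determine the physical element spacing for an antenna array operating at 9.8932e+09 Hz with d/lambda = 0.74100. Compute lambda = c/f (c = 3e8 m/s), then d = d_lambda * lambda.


lambda = c / f = 3.0000e+08 / 9.8932e+09 = 0.03032386 m
d = 0.74100 * 0.03032386 = 0.02247 m

0.02247 m


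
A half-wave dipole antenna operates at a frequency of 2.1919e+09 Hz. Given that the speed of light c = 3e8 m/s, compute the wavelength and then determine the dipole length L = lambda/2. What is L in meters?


lambda = c / f = 3.0000e+08 / 2.1919e+09 = 0.1368676 m
L = lambda / 2 = 0.1368676 / 2 = 0.06843 m

0.06843 m


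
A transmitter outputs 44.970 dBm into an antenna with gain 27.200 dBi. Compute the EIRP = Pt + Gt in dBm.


EIRP = Pt + Gt = 44.970 + 27.200 = 72.17 dBm

72.17 dBm


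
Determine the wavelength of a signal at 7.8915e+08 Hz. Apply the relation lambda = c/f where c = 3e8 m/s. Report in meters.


lambda = c / f = 3.0000e+08 / 7.8915e+08 = 0.3802 m

0.3802 m


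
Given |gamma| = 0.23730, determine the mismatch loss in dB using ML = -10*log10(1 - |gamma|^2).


ML = -10 * log10(1 - 0.23730^2) = -10 * log10(0.94368871) = 0.2517 dB

0.2517 dB


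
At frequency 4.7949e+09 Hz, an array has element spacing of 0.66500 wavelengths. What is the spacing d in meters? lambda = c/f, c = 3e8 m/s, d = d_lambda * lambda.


lambda = c / f = 3.0000e+08 / 4.7949e+09 = 0.06256648 m
d = 0.66500 * 0.06256648 = 0.04161 m

0.04161 m


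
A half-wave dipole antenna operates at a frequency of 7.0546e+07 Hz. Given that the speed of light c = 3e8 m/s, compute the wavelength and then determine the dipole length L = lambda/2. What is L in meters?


lambda = c / f = 3.0000e+08 / 7.0546e+07 = 4.252544 m
L = lambda / 2 = 4.252544 / 2 = 2.126 m

2.126 m


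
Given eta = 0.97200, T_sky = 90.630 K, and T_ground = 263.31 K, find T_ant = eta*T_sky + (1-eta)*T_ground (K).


T_ant = 0.97200 * 90.630 + (1 - 0.97200) * 263.31 = 95.47 K

95.47 K


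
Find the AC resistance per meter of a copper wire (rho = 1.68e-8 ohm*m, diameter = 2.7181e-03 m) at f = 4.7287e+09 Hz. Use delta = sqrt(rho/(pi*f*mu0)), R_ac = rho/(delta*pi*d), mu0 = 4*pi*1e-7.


delta = sqrt(1.68e-8 / (pi * 4.7287e+09 * 4*pi*1e-7)) = 9.486454e-07 m
R_ac = 1.68e-8 / (9.486454e-07 * pi * 2.7181e-03) = 2.074 ohm/m

2.074 ohm/m


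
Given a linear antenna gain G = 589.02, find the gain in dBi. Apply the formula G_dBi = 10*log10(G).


G_dBi = 10 * log10(589.02) = 27.70 dBi

27.70 dBi


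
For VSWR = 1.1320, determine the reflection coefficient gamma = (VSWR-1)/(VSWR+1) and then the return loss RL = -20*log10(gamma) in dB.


gamma = (1.1320 - 1) / (1.1320 + 1) = 0.06191370
RL = -20 * log10(0.06191370) = 24.16 dB

24.16 dB


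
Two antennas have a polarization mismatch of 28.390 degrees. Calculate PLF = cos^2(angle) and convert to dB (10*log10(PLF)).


PLF_linear = cos^2(28.390 deg) = 0.7739276
PLF_dB = 10 * log10(0.7739276) = -1.113 dB

-1.113 dB


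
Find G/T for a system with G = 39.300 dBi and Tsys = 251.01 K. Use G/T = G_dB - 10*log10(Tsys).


G/T = 39.300 - 10*log10(251.01) = 39.300 - 23.99691 = 15.30 dB/K

15.30 dB/K


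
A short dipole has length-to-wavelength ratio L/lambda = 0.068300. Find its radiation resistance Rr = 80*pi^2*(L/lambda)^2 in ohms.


Rr = 80 * pi^2 * (0.068300)^2 = 80 * 9.869604 * 4.664890e-03 = 3.683 ohm

3.683 ohm


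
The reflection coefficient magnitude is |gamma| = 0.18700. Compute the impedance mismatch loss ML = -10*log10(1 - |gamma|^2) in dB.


ML = -10 * log10(1 - 0.18700^2) = -10 * log10(0.965031) = 0.1546 dB

0.1546 dB


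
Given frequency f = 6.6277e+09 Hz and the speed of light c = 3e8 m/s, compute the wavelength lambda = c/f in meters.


lambda = c / f = 3.0000e+08 / 6.6277e+09 = 0.04526 m

0.04526 m


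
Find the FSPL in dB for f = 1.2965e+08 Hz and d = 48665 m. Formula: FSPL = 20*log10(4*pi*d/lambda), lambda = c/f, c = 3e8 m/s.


lambda = c / f = 3.0000e+08 / 1.2965e+08 = 2.313922 m
FSPL = 20 * log10(4*pi*48665/2.313922) = 108.4 dB

108.4 dB


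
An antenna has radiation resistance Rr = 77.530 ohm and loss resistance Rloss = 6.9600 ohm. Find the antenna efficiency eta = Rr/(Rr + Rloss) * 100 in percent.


eta = 77.530 / (77.530 + 6.9600) * 100 = 91.76%

91.76%


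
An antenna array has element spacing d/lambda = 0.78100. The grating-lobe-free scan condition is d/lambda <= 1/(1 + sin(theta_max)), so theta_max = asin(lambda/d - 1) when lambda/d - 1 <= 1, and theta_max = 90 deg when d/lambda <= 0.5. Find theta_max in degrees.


lambda/d - 1 = 1/0.78100 - 1 = 0.2804097
theta_max = asin(0.2804097) = 16.28 deg

16.28 deg


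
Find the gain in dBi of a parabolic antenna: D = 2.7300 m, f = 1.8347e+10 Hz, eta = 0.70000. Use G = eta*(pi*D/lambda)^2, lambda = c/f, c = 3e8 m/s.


lambda = c / f = 3.0000e+08 / 1.8347e+10 = 0.01635145 m
G_linear = 0.70000 * (pi * 2.7300 / 0.01635145)^2 = 192579.7
G_dBi = 10 * log10(192579.7) = 52.85 dBi

52.85 dBi


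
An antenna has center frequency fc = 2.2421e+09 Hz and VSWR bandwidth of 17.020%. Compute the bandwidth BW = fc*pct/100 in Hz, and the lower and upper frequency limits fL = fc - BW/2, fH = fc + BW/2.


BW = 2.2421e+09 * 17.020/100 = 3.816054e+08 Hz
fL = 2.2421e+09 - 3.816054e+08/2 = 2.051e+09 Hz
fH = 2.2421e+09 + 3.816054e+08/2 = 2.433e+09 Hz

BW=3.816e+08 Hz, fL=2.051e+09 Hz, fH=2.433e+09 Hz


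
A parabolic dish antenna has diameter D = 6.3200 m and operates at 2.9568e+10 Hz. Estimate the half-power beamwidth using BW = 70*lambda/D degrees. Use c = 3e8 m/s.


lambda = c / f = 3.0000e+08 / 2.9568e+10 = 0.01014610 m
BW = 70 * 0.01014610 / 6.3200 = 0.1124 deg

0.1124 deg


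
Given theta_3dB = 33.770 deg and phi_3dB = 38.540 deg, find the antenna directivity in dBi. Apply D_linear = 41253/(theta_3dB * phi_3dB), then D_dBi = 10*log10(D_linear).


D_linear = 41253 / (33.770 * 38.540) = 31.69661
D_dBi = 10 * log10(31.69661) = 15.01 dBi

15.01 dBi


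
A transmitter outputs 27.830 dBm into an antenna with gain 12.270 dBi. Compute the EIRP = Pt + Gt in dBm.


EIRP = Pt + Gt = 27.830 + 12.270 = 40.10 dBm

40.10 dBm


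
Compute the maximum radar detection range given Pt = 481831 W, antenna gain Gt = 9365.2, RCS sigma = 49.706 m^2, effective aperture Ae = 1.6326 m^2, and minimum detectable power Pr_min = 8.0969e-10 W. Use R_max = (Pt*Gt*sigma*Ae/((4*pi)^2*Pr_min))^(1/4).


R^4 = 481831*9365.2*49.706*1.6326 / ((4*pi)^2 * 8.0969e-10) = 2.863927e+18
R_max = 2.863927e+18^0.25 = 41138 m

41138 m


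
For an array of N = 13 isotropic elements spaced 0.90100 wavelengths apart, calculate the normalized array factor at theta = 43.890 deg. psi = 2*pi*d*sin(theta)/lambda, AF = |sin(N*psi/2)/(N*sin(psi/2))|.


psi = 2*pi*0.90100*sin(43.890 deg) = 3.924740 rad
AF = |sin(13*3.924740/2) / (13*sin(3.924740/2))| = 0.03072

0.03072


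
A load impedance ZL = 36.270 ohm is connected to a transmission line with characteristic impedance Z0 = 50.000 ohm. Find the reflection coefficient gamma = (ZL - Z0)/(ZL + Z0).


gamma = (36.270 - 50.000) / (36.270 + 50.000) = -0.1592

-0.1592
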